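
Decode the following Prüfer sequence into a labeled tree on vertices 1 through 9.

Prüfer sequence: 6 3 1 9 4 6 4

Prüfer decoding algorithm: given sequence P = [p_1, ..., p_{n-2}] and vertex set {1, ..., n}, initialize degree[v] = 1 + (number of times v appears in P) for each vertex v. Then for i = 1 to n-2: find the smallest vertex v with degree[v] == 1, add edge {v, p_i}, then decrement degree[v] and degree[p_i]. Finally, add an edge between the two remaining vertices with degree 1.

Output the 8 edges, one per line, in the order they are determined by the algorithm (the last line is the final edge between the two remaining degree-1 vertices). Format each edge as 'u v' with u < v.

Initial degrees: {1:2, 2:1, 3:2, 4:3, 5:1, 6:3, 7:1, 8:1, 9:2}
Step 1: smallest deg-1 vertex = 2, p_1 = 6. Add edge {2,6}. Now deg[2]=0, deg[6]=2.
Step 2: smallest deg-1 vertex = 5, p_2 = 3. Add edge {3,5}. Now deg[5]=0, deg[3]=1.
Step 3: smallest deg-1 vertex = 3, p_3 = 1. Add edge {1,3}. Now deg[3]=0, deg[1]=1.
Step 4: smallest deg-1 vertex = 1, p_4 = 9. Add edge {1,9}. Now deg[1]=0, deg[9]=1.
Step 5: smallest deg-1 vertex = 7, p_5 = 4. Add edge {4,7}. Now deg[7]=0, deg[4]=2.
Step 6: smallest deg-1 vertex = 8, p_6 = 6. Add edge {6,8}. Now deg[8]=0, deg[6]=1.
Step 7: smallest deg-1 vertex = 6, p_7 = 4. Add edge {4,6}. Now deg[6]=0, deg[4]=1.
Final: two remaining deg-1 vertices are 4, 9. Add edge {4,9}.

Answer: 2 6
3 5
1 3
1 9
4 7
6 8
4 6
4 9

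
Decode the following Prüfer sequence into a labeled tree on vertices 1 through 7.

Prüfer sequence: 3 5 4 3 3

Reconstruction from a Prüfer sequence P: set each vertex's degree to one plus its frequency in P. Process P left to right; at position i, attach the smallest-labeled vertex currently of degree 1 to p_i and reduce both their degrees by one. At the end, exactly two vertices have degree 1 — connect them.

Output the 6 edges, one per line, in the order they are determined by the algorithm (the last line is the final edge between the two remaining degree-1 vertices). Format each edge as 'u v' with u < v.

Answer: 1 3
2 5
4 5
3 4
3 6
3 7

Derivation:
Initial degrees: {1:1, 2:1, 3:4, 4:2, 5:2, 6:1, 7:1}
Step 1: smallest deg-1 vertex = 1, p_1 = 3. Add edge {1,3}. Now deg[1]=0, deg[3]=3.
Step 2: smallest deg-1 vertex = 2, p_2 = 5. Add edge {2,5}. Now deg[2]=0, deg[5]=1.
Step 3: smallest deg-1 vertex = 5, p_3 = 4. Add edge {4,5}. Now deg[5]=0, deg[4]=1.
Step 4: smallest deg-1 vertex = 4, p_4 = 3. Add edge {3,4}. Now deg[4]=0, deg[3]=2.
Step 5: smallest deg-1 vertex = 6, p_5 = 3. Add edge {3,6}. Now deg[6]=0, deg[3]=1.
Final: two remaining deg-1 vertices are 3, 7. Add edge {3,7}.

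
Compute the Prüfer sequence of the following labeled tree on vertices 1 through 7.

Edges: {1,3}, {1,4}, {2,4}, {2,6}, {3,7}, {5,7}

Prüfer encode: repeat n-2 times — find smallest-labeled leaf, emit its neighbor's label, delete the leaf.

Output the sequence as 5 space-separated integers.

Step 1: leaves = {5,6}. Remove smallest leaf 5, emit neighbor 7.
Step 2: leaves = {6,7}. Remove smallest leaf 6, emit neighbor 2.
Step 3: leaves = {2,7}. Remove smallest leaf 2, emit neighbor 4.
Step 4: leaves = {4,7}. Remove smallest leaf 4, emit neighbor 1.
Step 5: leaves = {1,7}. Remove smallest leaf 1, emit neighbor 3.
Done: 2 vertices remain (3, 7). Sequence = [7 2 4 1 3]

Answer: 7 2 4 1 3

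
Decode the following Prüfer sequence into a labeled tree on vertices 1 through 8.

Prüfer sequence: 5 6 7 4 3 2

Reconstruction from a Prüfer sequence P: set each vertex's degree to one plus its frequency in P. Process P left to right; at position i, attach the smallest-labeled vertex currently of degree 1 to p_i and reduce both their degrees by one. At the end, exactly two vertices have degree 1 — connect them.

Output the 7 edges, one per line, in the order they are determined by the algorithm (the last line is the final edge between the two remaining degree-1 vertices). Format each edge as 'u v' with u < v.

Answer: 1 5
5 6
6 7
4 7
3 4
2 3
2 8

Derivation:
Initial degrees: {1:1, 2:2, 3:2, 4:2, 5:2, 6:2, 7:2, 8:1}
Step 1: smallest deg-1 vertex = 1, p_1 = 5. Add edge {1,5}. Now deg[1]=0, deg[5]=1.
Step 2: smallest deg-1 vertex = 5, p_2 = 6. Add edge {5,6}. Now deg[5]=0, deg[6]=1.
Step 3: smallest deg-1 vertex = 6, p_3 = 7. Add edge {6,7}. Now deg[6]=0, deg[7]=1.
Step 4: smallest deg-1 vertex = 7, p_4 = 4. Add edge {4,7}. Now deg[7]=0, deg[4]=1.
Step 5: smallest deg-1 vertex = 4, p_5 = 3. Add edge {3,4}. Now deg[4]=0, deg[3]=1.
Step 6: smallest deg-1 vertex = 3, p_6 = 2. Add edge {2,3}. Now deg[3]=0, deg[2]=1.
Final: two remaining deg-1 vertices are 2, 8. Add edge {2,8}.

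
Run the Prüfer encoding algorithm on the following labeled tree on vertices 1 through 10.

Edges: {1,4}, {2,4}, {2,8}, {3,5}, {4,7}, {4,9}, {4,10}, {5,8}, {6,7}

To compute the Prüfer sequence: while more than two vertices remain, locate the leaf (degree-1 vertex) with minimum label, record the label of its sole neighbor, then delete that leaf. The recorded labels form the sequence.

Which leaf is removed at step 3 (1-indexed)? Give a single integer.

Step 1: current leaves = {1,3,6,9,10}. Remove leaf 1 (neighbor: 4).
Step 2: current leaves = {3,6,9,10}. Remove leaf 3 (neighbor: 5).
Step 3: current leaves = {5,6,9,10}. Remove leaf 5 (neighbor: 8).

Answer: 5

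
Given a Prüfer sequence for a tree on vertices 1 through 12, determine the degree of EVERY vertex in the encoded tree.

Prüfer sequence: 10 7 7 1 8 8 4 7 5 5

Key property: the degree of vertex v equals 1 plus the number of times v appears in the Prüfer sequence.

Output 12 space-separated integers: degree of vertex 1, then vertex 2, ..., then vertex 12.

p_1 = 10: count[10] becomes 1
p_2 = 7: count[7] becomes 1
p_3 = 7: count[7] becomes 2
p_4 = 1: count[1] becomes 1
p_5 = 8: count[8] becomes 1
p_6 = 8: count[8] becomes 2
p_7 = 4: count[4] becomes 1
p_8 = 7: count[7] becomes 3
p_9 = 5: count[5] becomes 1
p_10 = 5: count[5] becomes 2
Degrees (1 + count): deg[1]=1+1=2, deg[2]=1+0=1, deg[3]=1+0=1, deg[4]=1+1=2, deg[5]=1+2=3, deg[6]=1+0=1, deg[7]=1+3=4, deg[8]=1+2=3, deg[9]=1+0=1, deg[10]=1+1=2, deg[11]=1+0=1, deg[12]=1+0=1

Answer: 2 1 1 2 3 1 4 3 1 2 1 1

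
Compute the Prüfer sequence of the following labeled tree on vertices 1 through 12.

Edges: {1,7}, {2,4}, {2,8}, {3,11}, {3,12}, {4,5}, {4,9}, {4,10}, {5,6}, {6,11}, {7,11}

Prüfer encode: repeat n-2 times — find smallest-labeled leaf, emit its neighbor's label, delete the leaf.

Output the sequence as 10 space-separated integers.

Step 1: leaves = {1,8,9,10,12}. Remove smallest leaf 1, emit neighbor 7.
Step 2: leaves = {7,8,9,10,12}. Remove smallest leaf 7, emit neighbor 11.
Step 3: leaves = {8,9,10,12}. Remove smallest leaf 8, emit neighbor 2.
Step 4: leaves = {2,9,10,12}. Remove smallest leaf 2, emit neighbor 4.
Step 5: leaves = {9,10,12}. Remove smallest leaf 9, emit neighbor 4.
Step 6: leaves = {10,12}. Remove smallest leaf 10, emit neighbor 4.
Step 7: leaves = {4,12}. Remove smallest leaf 4, emit neighbor 5.
Step 8: leaves = {5,12}. Remove smallest leaf 5, emit neighbor 6.
Step 9: leaves = {6,12}. Remove smallest leaf 6, emit neighbor 11.
Step 10: leaves = {11,12}. Remove smallest leaf 11, emit neighbor 3.
Done: 2 vertices remain (3, 12). Sequence = [7 11 2 4 4 4 5 6 11 3]

Answer: 7 11 2 4 4 4 5 6 11 3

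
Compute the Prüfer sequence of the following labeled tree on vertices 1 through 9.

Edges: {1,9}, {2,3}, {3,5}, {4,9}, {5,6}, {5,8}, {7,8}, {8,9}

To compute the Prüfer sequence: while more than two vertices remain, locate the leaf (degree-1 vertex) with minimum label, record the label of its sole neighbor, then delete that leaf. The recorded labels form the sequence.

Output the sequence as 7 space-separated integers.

Answer: 9 3 5 9 5 8 8

Derivation:
Step 1: leaves = {1,2,4,6,7}. Remove smallest leaf 1, emit neighbor 9.
Step 2: leaves = {2,4,6,7}. Remove smallest leaf 2, emit neighbor 3.
Step 3: leaves = {3,4,6,7}. Remove smallest leaf 3, emit neighbor 5.
Step 4: leaves = {4,6,7}. Remove smallest leaf 4, emit neighbor 9.
Step 5: leaves = {6,7,9}. Remove smallest leaf 6, emit neighbor 5.
Step 6: leaves = {5,7,9}. Remove smallest leaf 5, emit neighbor 8.
Step 7: leaves = {7,9}. Remove smallest leaf 7, emit neighbor 8.
Done: 2 vertices remain (8, 9). Sequence = [9 3 5 9 5 8 8]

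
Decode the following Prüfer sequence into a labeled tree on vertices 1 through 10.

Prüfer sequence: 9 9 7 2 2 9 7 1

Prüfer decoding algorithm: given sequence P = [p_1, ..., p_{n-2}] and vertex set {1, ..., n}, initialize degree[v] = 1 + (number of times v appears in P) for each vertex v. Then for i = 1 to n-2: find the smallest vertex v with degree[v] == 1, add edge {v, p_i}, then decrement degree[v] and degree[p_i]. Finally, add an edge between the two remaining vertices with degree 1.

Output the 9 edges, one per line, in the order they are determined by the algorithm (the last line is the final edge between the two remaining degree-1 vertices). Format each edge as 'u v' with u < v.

Initial degrees: {1:2, 2:3, 3:1, 4:1, 5:1, 6:1, 7:3, 8:1, 9:4, 10:1}
Step 1: smallest deg-1 vertex = 3, p_1 = 9. Add edge {3,9}. Now deg[3]=0, deg[9]=3.
Step 2: smallest deg-1 vertex = 4, p_2 = 9. Add edge {4,9}. Now deg[4]=0, deg[9]=2.
Step 3: smallest deg-1 vertex = 5, p_3 = 7. Add edge {5,7}. Now deg[5]=0, deg[7]=2.
Step 4: smallest deg-1 vertex = 6, p_4 = 2. Add edge {2,6}. Now deg[6]=0, deg[2]=2.
Step 5: smallest deg-1 vertex = 8, p_5 = 2. Add edge {2,8}. Now deg[8]=0, deg[2]=1.
Step 6: smallest deg-1 vertex = 2, p_6 = 9. Add edge {2,9}. Now deg[2]=0, deg[9]=1.
Step 7: smallest deg-1 vertex = 9, p_7 = 7. Add edge {7,9}. Now deg[9]=0, deg[7]=1.
Step 8: smallest deg-1 vertex = 7, p_8 = 1. Add edge {1,7}. Now deg[7]=0, deg[1]=1.
Final: two remaining deg-1 vertices are 1, 10. Add edge {1,10}.

Answer: 3 9
4 9
5 7
2 6
2 8
2 9
7 9
1 7
1 10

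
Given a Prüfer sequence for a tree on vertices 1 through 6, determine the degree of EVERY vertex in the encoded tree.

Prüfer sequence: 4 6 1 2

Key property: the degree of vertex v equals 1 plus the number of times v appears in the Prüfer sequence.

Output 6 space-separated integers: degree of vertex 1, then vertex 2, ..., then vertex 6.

Answer: 2 2 1 2 1 2

Derivation:
p_1 = 4: count[4] becomes 1
p_2 = 6: count[6] becomes 1
p_3 = 1: count[1] becomes 1
p_4 = 2: count[2] becomes 1
Degrees (1 + count): deg[1]=1+1=2, deg[2]=1+1=2, deg[3]=1+0=1, deg[4]=1+1=2, deg[5]=1+0=1, deg[6]=1+1=2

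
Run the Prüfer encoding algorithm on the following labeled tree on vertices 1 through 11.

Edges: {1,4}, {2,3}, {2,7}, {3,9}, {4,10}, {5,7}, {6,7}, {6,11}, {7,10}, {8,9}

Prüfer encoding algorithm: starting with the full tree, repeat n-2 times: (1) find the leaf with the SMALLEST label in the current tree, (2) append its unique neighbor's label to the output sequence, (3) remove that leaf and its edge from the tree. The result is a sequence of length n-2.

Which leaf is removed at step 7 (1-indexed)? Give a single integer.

Answer: 2

Derivation:
Step 1: current leaves = {1,5,8,11}. Remove leaf 1 (neighbor: 4).
Step 2: current leaves = {4,5,8,11}. Remove leaf 4 (neighbor: 10).
Step 3: current leaves = {5,8,10,11}. Remove leaf 5 (neighbor: 7).
Step 4: current leaves = {8,10,11}. Remove leaf 8 (neighbor: 9).
Step 5: current leaves = {9,10,11}. Remove leaf 9 (neighbor: 3).
Step 6: current leaves = {3,10,11}. Remove leaf 3 (neighbor: 2).
Step 7: current leaves = {2,10,11}. Remove leaf 2 (neighbor: 7).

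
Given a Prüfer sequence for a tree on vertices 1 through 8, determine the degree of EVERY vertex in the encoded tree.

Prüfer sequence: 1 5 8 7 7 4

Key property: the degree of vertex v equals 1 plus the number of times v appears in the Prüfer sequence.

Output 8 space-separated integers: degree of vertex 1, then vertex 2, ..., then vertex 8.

p_1 = 1: count[1] becomes 1
p_2 = 5: count[5] becomes 1
p_3 = 8: count[8] becomes 1
p_4 = 7: count[7] becomes 1
p_5 = 7: count[7] becomes 2
p_6 = 4: count[4] becomes 1
Degrees (1 + count): deg[1]=1+1=2, deg[2]=1+0=1, deg[3]=1+0=1, deg[4]=1+1=2, deg[5]=1+1=2, deg[6]=1+0=1, deg[7]=1+2=3, deg[8]=1+1=2

Answer: 2 1 1 2 2 1 3 2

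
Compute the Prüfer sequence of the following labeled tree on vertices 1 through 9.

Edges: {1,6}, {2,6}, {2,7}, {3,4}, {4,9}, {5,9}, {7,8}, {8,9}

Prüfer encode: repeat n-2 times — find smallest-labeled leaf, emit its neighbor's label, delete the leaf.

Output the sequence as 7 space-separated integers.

Step 1: leaves = {1,3,5}. Remove smallest leaf 1, emit neighbor 6.
Step 2: leaves = {3,5,6}. Remove smallest leaf 3, emit neighbor 4.
Step 3: leaves = {4,5,6}. Remove smallest leaf 4, emit neighbor 9.
Step 4: leaves = {5,6}. Remove smallest leaf 5, emit neighbor 9.
Step 5: leaves = {6,9}. Remove smallest leaf 6, emit neighbor 2.
Step 6: leaves = {2,9}. Remove smallest leaf 2, emit neighbor 7.
Step 7: leaves = {7,9}. Remove smallest leaf 7, emit neighbor 8.
Done: 2 vertices remain (8, 9). Sequence = [6 4 9 9 2 7 8]

Answer: 6 4 9 9 2 7 8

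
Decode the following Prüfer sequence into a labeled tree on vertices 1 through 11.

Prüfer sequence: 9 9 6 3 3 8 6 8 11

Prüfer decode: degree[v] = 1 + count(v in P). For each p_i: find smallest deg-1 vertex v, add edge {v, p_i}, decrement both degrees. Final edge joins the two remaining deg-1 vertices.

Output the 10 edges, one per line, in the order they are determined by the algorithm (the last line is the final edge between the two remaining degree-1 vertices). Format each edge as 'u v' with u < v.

Answer: 1 9
2 9
4 6
3 5
3 7
3 8
6 9
6 8
8 11
10 11

Derivation:
Initial degrees: {1:1, 2:1, 3:3, 4:1, 5:1, 6:3, 7:1, 8:3, 9:3, 10:1, 11:2}
Step 1: smallest deg-1 vertex = 1, p_1 = 9. Add edge {1,9}. Now deg[1]=0, deg[9]=2.
Step 2: smallest deg-1 vertex = 2, p_2 = 9. Add edge {2,9}. Now deg[2]=0, deg[9]=1.
Step 3: smallest deg-1 vertex = 4, p_3 = 6. Add edge {4,6}. Now deg[4]=0, deg[6]=2.
Step 4: smallest deg-1 vertex = 5, p_4 = 3. Add edge {3,5}. Now deg[5]=0, deg[3]=2.
Step 5: smallest deg-1 vertex = 7, p_5 = 3. Add edge {3,7}. Now deg[7]=0, deg[3]=1.
Step 6: smallest deg-1 vertex = 3, p_6 = 8. Add edge {3,8}. Now deg[3]=0, deg[8]=2.
Step 7: smallest deg-1 vertex = 9, p_7 = 6. Add edge {6,9}. Now deg[9]=0, deg[6]=1.
Step 8: smallest deg-1 vertex = 6, p_8 = 8. Add edge {6,8}. Now deg[6]=0, deg[8]=1.
Step 9: smallest deg-1 vertex = 8, p_9 = 11. Add edge {8,11}. Now deg[8]=0, deg[11]=1.
Final: two remaining deg-1 vertices are 10, 11. Add edge {10,11}.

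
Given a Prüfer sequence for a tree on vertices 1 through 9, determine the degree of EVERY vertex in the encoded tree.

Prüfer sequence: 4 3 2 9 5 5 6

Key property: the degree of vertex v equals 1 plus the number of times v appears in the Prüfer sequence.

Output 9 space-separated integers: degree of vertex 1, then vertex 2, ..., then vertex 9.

Answer: 1 2 2 2 3 2 1 1 2

Derivation:
p_1 = 4: count[4] becomes 1
p_2 = 3: count[3] becomes 1
p_3 = 2: count[2] becomes 1
p_4 = 9: count[9] becomes 1
p_5 = 5: count[5] becomes 1
p_6 = 5: count[5] becomes 2
p_7 = 6: count[6] becomes 1
Degrees (1 + count): deg[1]=1+0=1, deg[2]=1+1=2, deg[3]=1+1=2, deg[4]=1+1=2, deg[5]=1+2=3, deg[6]=1+1=2, deg[7]=1+0=1, deg[8]=1+0=1, deg[9]=1+1=2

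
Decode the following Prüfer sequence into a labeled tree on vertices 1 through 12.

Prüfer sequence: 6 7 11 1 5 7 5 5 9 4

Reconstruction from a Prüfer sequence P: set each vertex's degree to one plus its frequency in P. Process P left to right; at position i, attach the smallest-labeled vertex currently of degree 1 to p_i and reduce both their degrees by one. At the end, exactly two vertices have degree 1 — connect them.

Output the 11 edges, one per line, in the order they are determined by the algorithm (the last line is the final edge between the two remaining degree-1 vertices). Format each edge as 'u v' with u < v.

Answer: 2 6
3 7
6 11
1 8
1 5
7 10
5 7
5 11
5 9
4 9
4 12

Derivation:
Initial degrees: {1:2, 2:1, 3:1, 4:2, 5:4, 6:2, 7:3, 8:1, 9:2, 10:1, 11:2, 12:1}
Step 1: smallest deg-1 vertex = 2, p_1 = 6. Add edge {2,6}. Now deg[2]=0, deg[6]=1.
Step 2: smallest deg-1 vertex = 3, p_2 = 7. Add edge {3,7}. Now deg[3]=0, deg[7]=2.
Step 3: smallest deg-1 vertex = 6, p_3 = 11. Add edge {6,11}. Now deg[6]=0, deg[11]=1.
Step 4: smallest deg-1 vertex = 8, p_4 = 1. Add edge {1,8}. Now deg[8]=0, deg[1]=1.
Step 5: smallest deg-1 vertex = 1, p_5 = 5. Add edge {1,5}. Now deg[1]=0, deg[5]=3.
Step 6: smallest deg-1 vertex = 10, p_6 = 7. Add edge {7,10}. Now deg[10]=0, deg[7]=1.
Step 7: smallest deg-1 vertex = 7, p_7 = 5. Add edge {5,7}. Now deg[7]=0, deg[5]=2.
Step 8: smallest deg-1 vertex = 11, p_8 = 5. Add edge {5,11}. Now deg[11]=0, deg[5]=1.
Step 9: smallest deg-1 vertex = 5, p_9 = 9. Add edge {5,9}. Now deg[5]=0, deg[9]=1.
Step 10: smallest deg-1 vertex = 9, p_10 = 4. Add edge {4,9}. Now deg[9]=0, deg[4]=1.
Final: two remaining deg-1 vertices are 4, 12. Add edge {4,12}.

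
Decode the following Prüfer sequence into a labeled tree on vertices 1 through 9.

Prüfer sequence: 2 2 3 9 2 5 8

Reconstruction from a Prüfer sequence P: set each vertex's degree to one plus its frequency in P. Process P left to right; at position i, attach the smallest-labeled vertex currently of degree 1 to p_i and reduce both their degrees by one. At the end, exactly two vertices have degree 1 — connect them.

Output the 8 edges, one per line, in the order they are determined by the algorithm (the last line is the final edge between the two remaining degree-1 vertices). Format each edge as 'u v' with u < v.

Answer: 1 2
2 4
3 6
3 9
2 7
2 5
5 8
8 9

Derivation:
Initial degrees: {1:1, 2:4, 3:2, 4:1, 5:2, 6:1, 7:1, 8:2, 9:2}
Step 1: smallest deg-1 vertex = 1, p_1 = 2. Add edge {1,2}. Now deg[1]=0, deg[2]=3.
Step 2: smallest deg-1 vertex = 4, p_2 = 2. Add edge {2,4}. Now deg[4]=0, deg[2]=2.
Step 3: smallest deg-1 vertex = 6, p_3 = 3. Add edge {3,6}. Now deg[6]=0, deg[3]=1.
Step 4: smallest deg-1 vertex = 3, p_4 = 9. Add edge {3,9}. Now deg[3]=0, deg[9]=1.
Step 5: smallest deg-1 vertex = 7, p_5 = 2. Add edge {2,7}. Now deg[7]=0, deg[2]=1.
Step 6: smallest deg-1 vertex = 2, p_6 = 5. Add edge {2,5}. Now deg[2]=0, deg[5]=1.
Step 7: smallest deg-1 vertex = 5, p_7 = 8. Add edge {5,8}. Now deg[5]=0, deg[8]=1.
Final: two remaining deg-1 vertices are 8, 9. Add edge {8,9}.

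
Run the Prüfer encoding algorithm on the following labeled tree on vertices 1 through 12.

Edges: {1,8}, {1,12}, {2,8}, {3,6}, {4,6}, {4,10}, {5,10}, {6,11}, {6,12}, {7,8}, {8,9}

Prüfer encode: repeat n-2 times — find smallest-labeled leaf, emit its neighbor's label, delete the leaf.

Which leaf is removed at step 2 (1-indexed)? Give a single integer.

Step 1: current leaves = {2,3,5,7,9,11}. Remove leaf 2 (neighbor: 8).
Step 2: current leaves = {3,5,7,9,11}. Remove leaf 3 (neighbor: 6).

Answer: 3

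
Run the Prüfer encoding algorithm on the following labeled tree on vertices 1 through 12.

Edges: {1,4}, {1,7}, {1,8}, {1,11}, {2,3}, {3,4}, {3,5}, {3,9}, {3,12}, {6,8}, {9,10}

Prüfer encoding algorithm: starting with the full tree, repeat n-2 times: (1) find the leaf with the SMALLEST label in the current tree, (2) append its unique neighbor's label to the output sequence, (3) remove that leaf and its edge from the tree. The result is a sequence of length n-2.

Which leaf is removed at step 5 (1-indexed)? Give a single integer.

Answer: 8

Derivation:
Step 1: current leaves = {2,5,6,7,10,11,12}. Remove leaf 2 (neighbor: 3).
Step 2: current leaves = {5,6,7,10,11,12}. Remove leaf 5 (neighbor: 3).
Step 3: current leaves = {6,7,10,11,12}. Remove leaf 6 (neighbor: 8).
Step 4: current leaves = {7,8,10,11,12}. Remove leaf 7 (neighbor: 1).
Step 5: current leaves = {8,10,11,12}. Remove leaf 8 (neighbor: 1).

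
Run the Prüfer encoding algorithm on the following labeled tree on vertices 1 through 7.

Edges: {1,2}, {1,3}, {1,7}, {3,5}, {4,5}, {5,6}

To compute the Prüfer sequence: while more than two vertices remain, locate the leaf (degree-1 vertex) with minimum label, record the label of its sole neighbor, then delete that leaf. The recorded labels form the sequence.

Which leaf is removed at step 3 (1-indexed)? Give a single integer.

Answer: 6

Derivation:
Step 1: current leaves = {2,4,6,7}. Remove leaf 2 (neighbor: 1).
Step 2: current leaves = {4,6,7}. Remove leaf 4 (neighbor: 5).
Step 3: current leaves = {6,7}. Remove leaf 6 (neighbor: 5).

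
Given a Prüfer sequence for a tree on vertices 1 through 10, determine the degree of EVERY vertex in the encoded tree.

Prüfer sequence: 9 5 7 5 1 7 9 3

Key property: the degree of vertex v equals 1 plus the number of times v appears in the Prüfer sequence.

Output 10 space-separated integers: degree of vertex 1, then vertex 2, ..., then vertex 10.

Answer: 2 1 2 1 3 1 3 1 3 1

Derivation:
p_1 = 9: count[9] becomes 1
p_2 = 5: count[5] becomes 1
p_3 = 7: count[7] becomes 1
p_4 = 5: count[5] becomes 2
p_5 = 1: count[1] becomes 1
p_6 = 7: count[7] becomes 2
p_7 = 9: count[9] becomes 2
p_8 = 3: count[3] becomes 1
Degrees (1 + count): deg[1]=1+1=2, deg[2]=1+0=1, deg[3]=1+1=2, deg[4]=1+0=1, deg[5]=1+2=3, deg[6]=1+0=1, deg[7]=1+2=3, deg[8]=1+0=1, deg[9]=1+2=3, deg[10]=1+0=1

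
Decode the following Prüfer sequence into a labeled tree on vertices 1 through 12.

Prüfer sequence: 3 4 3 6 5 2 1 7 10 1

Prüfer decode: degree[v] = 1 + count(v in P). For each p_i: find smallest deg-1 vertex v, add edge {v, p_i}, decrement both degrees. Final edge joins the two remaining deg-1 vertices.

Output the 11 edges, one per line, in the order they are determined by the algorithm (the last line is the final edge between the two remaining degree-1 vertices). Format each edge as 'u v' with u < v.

Initial degrees: {1:3, 2:2, 3:3, 4:2, 5:2, 6:2, 7:2, 8:1, 9:1, 10:2, 11:1, 12:1}
Step 1: smallest deg-1 vertex = 8, p_1 = 3. Add edge {3,8}. Now deg[8]=0, deg[3]=2.
Step 2: smallest deg-1 vertex = 9, p_2 = 4. Add edge {4,9}. Now deg[9]=0, deg[4]=1.
Step 3: smallest deg-1 vertex = 4, p_3 = 3. Add edge {3,4}. Now deg[4]=0, deg[3]=1.
Step 4: smallest deg-1 vertex = 3, p_4 = 6. Add edge {3,6}. Now deg[3]=0, deg[6]=1.
Step 5: smallest deg-1 vertex = 6, p_5 = 5. Add edge {5,6}. Now deg[6]=0, deg[5]=1.
Step 6: smallest deg-1 vertex = 5, p_6 = 2. Add edge {2,5}. Now deg[5]=0, deg[2]=1.
Step 7: smallest deg-1 vertex = 2, p_7 = 1. Add edge {1,2}. Now deg[2]=0, deg[1]=2.
Step 8: smallest deg-1 vertex = 11, p_8 = 7. Add edge {7,11}. Now deg[11]=0, deg[7]=1.
Step 9: smallest deg-1 vertex = 7, p_9 = 10. Add edge {7,10}. Now deg[7]=0, deg[10]=1.
Step 10: smallest deg-1 vertex = 10, p_10 = 1. Add edge {1,10}. Now deg[10]=0, deg[1]=1.
Final: two remaining deg-1 vertices are 1, 12. Add edge {1,12}.

Answer: 3 8
4 9
3 4
3 6
5 6
2 5
1 2
7 11
7 10
1 10
1 12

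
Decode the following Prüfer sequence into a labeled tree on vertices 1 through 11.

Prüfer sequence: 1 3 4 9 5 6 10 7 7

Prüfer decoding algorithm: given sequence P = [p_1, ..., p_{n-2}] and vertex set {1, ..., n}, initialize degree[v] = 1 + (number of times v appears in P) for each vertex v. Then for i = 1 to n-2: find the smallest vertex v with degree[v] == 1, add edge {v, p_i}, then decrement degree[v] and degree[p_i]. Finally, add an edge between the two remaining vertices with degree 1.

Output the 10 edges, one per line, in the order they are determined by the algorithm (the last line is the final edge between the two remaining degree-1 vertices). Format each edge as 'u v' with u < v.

Answer: 1 2
1 3
3 4
4 9
5 8
5 6
6 10
7 9
7 10
7 11

Derivation:
Initial degrees: {1:2, 2:1, 3:2, 4:2, 5:2, 6:2, 7:3, 8:1, 9:2, 10:2, 11:1}
Step 1: smallest deg-1 vertex = 2, p_1 = 1. Add edge {1,2}. Now deg[2]=0, deg[1]=1.
Step 2: smallest deg-1 vertex = 1, p_2 = 3. Add edge {1,3}. Now deg[1]=0, deg[3]=1.
Step 3: smallest deg-1 vertex = 3, p_3 = 4. Add edge {3,4}. Now deg[3]=0, deg[4]=1.
Step 4: smallest deg-1 vertex = 4, p_4 = 9. Add edge {4,9}. Now deg[4]=0, deg[9]=1.
Step 5: smallest deg-1 vertex = 8, p_5 = 5. Add edge {5,8}. Now deg[8]=0, deg[5]=1.
Step 6: smallest deg-1 vertex = 5, p_6 = 6. Add edge {5,6}. Now deg[5]=0, deg[6]=1.
Step 7: smallest deg-1 vertex = 6, p_7 = 10. Add edge {6,10}. Now deg[6]=0, deg[10]=1.
Step 8: smallest deg-1 vertex = 9, p_8 = 7. Add edge {7,9}. Now deg[9]=0, deg[7]=2.
Step 9: smallest deg-1 vertex = 10, p_9 = 7. Add edge {7,10}. Now deg[10]=0, deg[7]=1.
Final: two remaining deg-1 vertices are 7, 11. Add edge {7,11}.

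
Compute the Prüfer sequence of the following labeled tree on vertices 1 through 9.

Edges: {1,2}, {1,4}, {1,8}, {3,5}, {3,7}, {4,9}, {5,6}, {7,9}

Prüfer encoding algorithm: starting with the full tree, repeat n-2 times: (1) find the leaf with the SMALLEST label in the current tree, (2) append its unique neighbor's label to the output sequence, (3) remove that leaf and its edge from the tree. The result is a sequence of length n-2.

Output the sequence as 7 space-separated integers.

Answer: 1 5 3 7 9 1 4

Derivation:
Step 1: leaves = {2,6,8}. Remove smallest leaf 2, emit neighbor 1.
Step 2: leaves = {6,8}. Remove smallest leaf 6, emit neighbor 5.
Step 3: leaves = {5,8}. Remove smallest leaf 5, emit neighbor 3.
Step 4: leaves = {3,8}. Remove smallest leaf 3, emit neighbor 7.
Step 5: leaves = {7,8}. Remove smallest leaf 7, emit neighbor 9.
Step 6: leaves = {8,9}. Remove smallest leaf 8, emit neighbor 1.
Step 7: leaves = {1,9}. Remove smallest leaf 1, emit neighbor 4.
Done: 2 vertices remain (4, 9). Sequence = [1 5 3 7 9 1 4]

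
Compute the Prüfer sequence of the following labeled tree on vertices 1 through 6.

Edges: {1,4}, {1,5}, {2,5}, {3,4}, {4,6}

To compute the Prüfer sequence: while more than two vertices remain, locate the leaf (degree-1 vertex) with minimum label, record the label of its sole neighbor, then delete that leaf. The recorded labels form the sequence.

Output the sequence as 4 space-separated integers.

Step 1: leaves = {2,3,6}. Remove smallest leaf 2, emit neighbor 5.
Step 2: leaves = {3,5,6}. Remove smallest leaf 3, emit neighbor 4.
Step 3: leaves = {5,6}. Remove smallest leaf 5, emit neighbor 1.
Step 4: leaves = {1,6}. Remove smallest leaf 1, emit neighbor 4.
Done: 2 vertices remain (4, 6). Sequence = [5 4 1 4]

Answer: 5 4 1 4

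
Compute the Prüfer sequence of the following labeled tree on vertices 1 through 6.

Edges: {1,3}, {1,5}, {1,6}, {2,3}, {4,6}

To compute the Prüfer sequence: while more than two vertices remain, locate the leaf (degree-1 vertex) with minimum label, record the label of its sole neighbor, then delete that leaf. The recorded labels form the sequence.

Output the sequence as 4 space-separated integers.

Step 1: leaves = {2,4,5}. Remove smallest leaf 2, emit neighbor 3.
Step 2: leaves = {3,4,5}. Remove smallest leaf 3, emit neighbor 1.
Step 3: leaves = {4,5}. Remove smallest leaf 4, emit neighbor 6.
Step 4: leaves = {5,6}. Remove smallest leaf 5, emit neighbor 1.
Done: 2 vertices remain (1, 6). Sequence = [3 1 6 1]

Answer: 3 1 6 1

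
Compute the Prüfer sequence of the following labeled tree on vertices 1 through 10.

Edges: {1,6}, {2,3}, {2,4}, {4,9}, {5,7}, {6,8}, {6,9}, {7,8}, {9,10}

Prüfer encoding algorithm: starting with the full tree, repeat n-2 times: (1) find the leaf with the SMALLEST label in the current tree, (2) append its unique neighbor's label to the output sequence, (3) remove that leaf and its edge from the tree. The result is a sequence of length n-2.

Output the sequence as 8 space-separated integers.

Step 1: leaves = {1,3,5,10}. Remove smallest leaf 1, emit neighbor 6.
Step 2: leaves = {3,5,10}. Remove smallest leaf 3, emit neighbor 2.
Step 3: leaves = {2,5,10}. Remove smallest leaf 2, emit neighbor 4.
Step 4: leaves = {4,5,10}. Remove smallest leaf 4, emit neighbor 9.
Step 5: leaves = {5,10}. Remove smallest leaf 5, emit neighbor 7.
Step 6: leaves = {7,10}. Remove smallest leaf 7, emit neighbor 8.
Step 7: leaves = {8,10}. Remove smallest leaf 8, emit neighbor 6.
Step 8: leaves = {6,10}. Remove smallest leaf 6, emit neighbor 9.
Done: 2 vertices remain (9, 10). Sequence = [6 2 4 9 7 8 6 9]

Answer: 6 2 4 9 7 8 6 9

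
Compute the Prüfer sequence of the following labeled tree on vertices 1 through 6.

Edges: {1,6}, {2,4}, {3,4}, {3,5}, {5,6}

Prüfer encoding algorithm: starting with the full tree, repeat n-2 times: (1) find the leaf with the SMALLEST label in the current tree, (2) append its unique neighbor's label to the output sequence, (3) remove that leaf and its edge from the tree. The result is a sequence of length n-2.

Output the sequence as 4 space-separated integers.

Answer: 6 4 3 5

Derivation:
Step 1: leaves = {1,2}. Remove smallest leaf 1, emit neighbor 6.
Step 2: leaves = {2,6}. Remove smallest leaf 2, emit neighbor 4.
Step 3: leaves = {4,6}. Remove smallest leaf 4, emit neighbor 3.
Step 4: leaves = {3,6}. Remove smallest leaf 3, emit neighbor 5.
Done: 2 vertices remain (5, 6). Sequence = [6 4 3 5]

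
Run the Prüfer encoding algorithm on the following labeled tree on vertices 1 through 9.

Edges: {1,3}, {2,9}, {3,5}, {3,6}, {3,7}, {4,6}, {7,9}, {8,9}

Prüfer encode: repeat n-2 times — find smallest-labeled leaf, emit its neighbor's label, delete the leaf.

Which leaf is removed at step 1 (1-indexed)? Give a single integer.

Answer: 1

Derivation:
Step 1: current leaves = {1,2,4,5,8}. Remove leaf 1 (neighbor: 3).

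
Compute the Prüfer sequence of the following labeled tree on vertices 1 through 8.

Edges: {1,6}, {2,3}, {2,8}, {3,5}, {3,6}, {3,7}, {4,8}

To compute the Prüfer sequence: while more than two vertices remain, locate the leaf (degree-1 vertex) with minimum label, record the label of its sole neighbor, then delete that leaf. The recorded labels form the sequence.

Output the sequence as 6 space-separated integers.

Step 1: leaves = {1,4,5,7}. Remove smallest leaf 1, emit neighbor 6.
Step 2: leaves = {4,5,6,7}. Remove smallest leaf 4, emit neighbor 8.
Step 3: leaves = {5,6,7,8}. Remove smallest leaf 5, emit neighbor 3.
Step 4: leaves = {6,7,8}. Remove smallest leaf 6, emit neighbor 3.
Step 5: leaves = {7,8}. Remove smallest leaf 7, emit neighbor 3.
Step 6: leaves = {3,8}. Remove smallest leaf 3, emit neighbor 2.
Done: 2 vertices remain (2, 8). Sequence = [6 8 3 3 3 2]

Answer: 6 8 3 3 3 2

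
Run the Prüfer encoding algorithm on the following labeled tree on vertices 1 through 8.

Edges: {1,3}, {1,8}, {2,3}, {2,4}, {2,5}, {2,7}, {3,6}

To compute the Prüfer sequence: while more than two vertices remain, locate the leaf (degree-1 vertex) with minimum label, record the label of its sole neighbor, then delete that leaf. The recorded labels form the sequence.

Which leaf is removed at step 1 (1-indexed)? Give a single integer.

Step 1: current leaves = {4,5,6,7,8}. Remove leaf 4 (neighbor: 2).

Answer: 4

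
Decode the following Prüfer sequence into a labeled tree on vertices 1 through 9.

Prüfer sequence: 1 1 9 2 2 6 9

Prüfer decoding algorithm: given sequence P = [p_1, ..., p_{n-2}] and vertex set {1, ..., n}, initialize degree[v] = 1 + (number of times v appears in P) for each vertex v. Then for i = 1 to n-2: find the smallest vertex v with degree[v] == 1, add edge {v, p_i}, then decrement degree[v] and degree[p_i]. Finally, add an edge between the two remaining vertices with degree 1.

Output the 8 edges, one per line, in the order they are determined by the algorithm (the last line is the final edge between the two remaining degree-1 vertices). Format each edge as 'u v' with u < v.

Answer: 1 3
1 4
1 9
2 5
2 7
2 6
6 9
8 9

Derivation:
Initial degrees: {1:3, 2:3, 3:1, 4:1, 5:1, 6:2, 7:1, 8:1, 9:3}
Step 1: smallest deg-1 vertex = 3, p_1 = 1. Add edge {1,3}. Now deg[3]=0, deg[1]=2.
Step 2: smallest deg-1 vertex = 4, p_2 = 1. Add edge {1,4}. Now deg[4]=0, deg[1]=1.
Step 3: smallest deg-1 vertex = 1, p_3 = 9. Add edge {1,9}. Now deg[1]=0, deg[9]=2.
Step 4: smallest deg-1 vertex = 5, p_4 = 2. Add edge {2,5}. Now deg[5]=0, deg[2]=2.
Step 5: smallest deg-1 vertex = 7, p_5 = 2. Add edge {2,7}. Now deg[7]=0, deg[2]=1.
Step 6: smallest deg-1 vertex = 2, p_6 = 6. Add edge {2,6}. Now deg[2]=0, deg[6]=1.
Step 7: smallest deg-1 vertex = 6, p_7 = 9. Add edge {6,9}. Now deg[6]=0, deg[9]=1.
Final: two remaining deg-1 vertices are 8, 9. Add edge {8,9}.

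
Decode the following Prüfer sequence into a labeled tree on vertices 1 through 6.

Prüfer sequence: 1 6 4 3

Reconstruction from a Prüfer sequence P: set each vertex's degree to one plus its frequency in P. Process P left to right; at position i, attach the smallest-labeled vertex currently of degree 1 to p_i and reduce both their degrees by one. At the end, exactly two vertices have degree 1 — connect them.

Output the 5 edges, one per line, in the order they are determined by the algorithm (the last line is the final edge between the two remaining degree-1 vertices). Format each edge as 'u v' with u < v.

Answer: 1 2
1 6
4 5
3 4
3 6

Derivation:
Initial degrees: {1:2, 2:1, 3:2, 4:2, 5:1, 6:2}
Step 1: smallest deg-1 vertex = 2, p_1 = 1. Add edge {1,2}. Now deg[2]=0, deg[1]=1.
Step 2: smallest deg-1 vertex = 1, p_2 = 6. Add edge {1,6}. Now deg[1]=0, deg[6]=1.
Step 3: smallest deg-1 vertex = 5, p_3 = 4. Add edge {4,5}. Now deg[5]=0, deg[4]=1.
Step 4: smallest deg-1 vertex = 4, p_4 = 3. Add edge {3,4}. Now deg[4]=0, deg[3]=1.
Final: two remaining deg-1 vertices are 3, 6. Add edge {3,6}.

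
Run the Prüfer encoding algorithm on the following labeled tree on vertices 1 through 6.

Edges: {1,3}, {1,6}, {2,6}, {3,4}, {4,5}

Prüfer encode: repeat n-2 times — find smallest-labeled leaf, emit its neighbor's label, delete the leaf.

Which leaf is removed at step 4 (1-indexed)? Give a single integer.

Step 1: current leaves = {2,5}. Remove leaf 2 (neighbor: 6).
Step 2: current leaves = {5,6}. Remove leaf 5 (neighbor: 4).
Step 3: current leaves = {4,6}. Remove leaf 4 (neighbor: 3).
Step 4: current leaves = {3,6}. Remove leaf 3 (neighbor: 1).

Answer: 3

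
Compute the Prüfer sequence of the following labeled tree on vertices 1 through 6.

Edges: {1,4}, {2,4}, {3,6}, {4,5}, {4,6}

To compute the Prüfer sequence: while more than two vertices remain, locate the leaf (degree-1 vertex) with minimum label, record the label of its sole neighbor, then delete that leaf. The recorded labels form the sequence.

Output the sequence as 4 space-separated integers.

Step 1: leaves = {1,2,3,5}. Remove smallest leaf 1, emit neighbor 4.
Step 2: leaves = {2,3,5}. Remove smallest leaf 2, emit neighbor 4.
Step 3: leaves = {3,5}. Remove smallest leaf 3, emit neighbor 6.
Step 4: leaves = {5,6}. Remove smallest leaf 5, emit neighbor 4.
Done: 2 vertices remain (4, 6). Sequence = [4 4 6 4]

Answer: 4 4 6 4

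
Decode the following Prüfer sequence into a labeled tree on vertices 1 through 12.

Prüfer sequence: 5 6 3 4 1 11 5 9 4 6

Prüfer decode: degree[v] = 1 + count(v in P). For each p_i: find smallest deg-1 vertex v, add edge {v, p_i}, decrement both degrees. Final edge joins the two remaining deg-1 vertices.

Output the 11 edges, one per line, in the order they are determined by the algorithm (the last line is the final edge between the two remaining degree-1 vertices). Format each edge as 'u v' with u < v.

Initial degrees: {1:2, 2:1, 3:2, 4:3, 5:3, 6:3, 7:1, 8:1, 9:2, 10:1, 11:2, 12:1}
Step 1: smallest deg-1 vertex = 2, p_1 = 5. Add edge {2,5}. Now deg[2]=0, deg[5]=2.
Step 2: smallest deg-1 vertex = 7, p_2 = 6. Add edge {6,7}. Now deg[7]=0, deg[6]=2.
Step 3: smallest deg-1 vertex = 8, p_3 = 3. Add edge {3,8}. Now deg[8]=0, deg[3]=1.
Step 4: smallest deg-1 vertex = 3, p_4 = 4. Add edge {3,4}. Now deg[3]=0, deg[4]=2.
Step 5: smallest deg-1 vertex = 10, p_5 = 1. Add edge {1,10}. Now deg[10]=0, deg[1]=1.
Step 6: smallest deg-1 vertex = 1, p_6 = 11. Add edge {1,11}. Now deg[1]=0, deg[11]=1.
Step 7: smallest deg-1 vertex = 11, p_7 = 5. Add edge {5,11}. Now deg[11]=0, deg[5]=1.
Step 8: smallest deg-1 vertex = 5, p_8 = 9. Add edge {5,9}. Now deg[5]=0, deg[9]=1.
Step 9: smallest deg-1 vertex = 9, p_9 = 4. Add edge {4,9}. Now deg[9]=0, deg[4]=1.
Step 10: smallest deg-1 vertex = 4, p_10 = 6. Add edge {4,6}. Now deg[4]=0, deg[6]=1.
Final: two remaining deg-1 vertices are 6, 12. Add edge {6,12}.

Answer: 2 5
6 7
3 8
3 4
1 10
1 11
5 11
5 9
4 9
4 6
6 12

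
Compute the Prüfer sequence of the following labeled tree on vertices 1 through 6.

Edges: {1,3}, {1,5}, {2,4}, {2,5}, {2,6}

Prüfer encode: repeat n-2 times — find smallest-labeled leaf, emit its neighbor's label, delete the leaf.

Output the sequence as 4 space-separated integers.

Step 1: leaves = {3,4,6}. Remove smallest leaf 3, emit neighbor 1.
Step 2: leaves = {1,4,6}. Remove smallest leaf 1, emit neighbor 5.
Step 3: leaves = {4,5,6}. Remove smallest leaf 4, emit neighbor 2.
Step 4: leaves = {5,6}. Remove smallest leaf 5, emit neighbor 2.
Done: 2 vertices remain (2, 6). Sequence = [1 5 2 2]

Answer: 1 5 2 2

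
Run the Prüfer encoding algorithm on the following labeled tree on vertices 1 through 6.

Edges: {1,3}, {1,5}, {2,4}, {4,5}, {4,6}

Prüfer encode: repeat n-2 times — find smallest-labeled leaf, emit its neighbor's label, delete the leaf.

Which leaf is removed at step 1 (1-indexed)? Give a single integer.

Answer: 2

Derivation:
Step 1: current leaves = {2,3,6}. Remove leaf 2 (neighbor: 4).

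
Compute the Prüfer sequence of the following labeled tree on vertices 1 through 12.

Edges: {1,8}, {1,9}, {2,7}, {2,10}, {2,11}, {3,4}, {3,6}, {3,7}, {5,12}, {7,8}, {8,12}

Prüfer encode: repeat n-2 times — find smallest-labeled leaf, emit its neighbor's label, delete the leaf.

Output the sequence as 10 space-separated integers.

Answer: 3 12 3 7 1 8 2 2 7 8

Derivation:
Step 1: leaves = {4,5,6,9,10,11}. Remove smallest leaf 4, emit neighbor 3.
Step 2: leaves = {5,6,9,10,11}. Remove smallest leaf 5, emit neighbor 12.
Step 3: leaves = {6,9,10,11,12}. Remove smallest leaf 6, emit neighbor 3.
Step 4: leaves = {3,9,10,11,12}. Remove smallest leaf 3, emit neighbor 7.
Step 5: leaves = {9,10,11,12}. Remove smallest leaf 9, emit neighbor 1.
Step 6: leaves = {1,10,11,12}. Remove smallest leaf 1, emit neighbor 8.
Step 7: leaves = {10,11,12}. Remove smallest leaf 10, emit neighbor 2.
Step 8: leaves = {11,12}. Remove smallest leaf 11, emit neighbor 2.
Step 9: leaves = {2,12}. Remove smallest leaf 2, emit neighbor 7.
Step 10: leaves = {7,12}. Remove smallest leaf 7, emit neighbor 8.
Done: 2 vertices remain (8, 12). Sequence = [3 12 3 7 1 8 2 2 7 8]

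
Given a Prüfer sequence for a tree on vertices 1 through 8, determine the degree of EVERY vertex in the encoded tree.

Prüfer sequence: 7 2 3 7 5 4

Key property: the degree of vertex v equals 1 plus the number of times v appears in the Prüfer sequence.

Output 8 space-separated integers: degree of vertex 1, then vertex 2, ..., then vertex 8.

Answer: 1 2 2 2 2 1 3 1

Derivation:
p_1 = 7: count[7] becomes 1
p_2 = 2: count[2] becomes 1
p_3 = 3: count[3] becomes 1
p_4 = 7: count[7] becomes 2
p_5 = 5: count[5] becomes 1
p_6 = 4: count[4] becomes 1
Degrees (1 + count): deg[1]=1+0=1, deg[2]=1+1=2, deg[3]=1+1=2, deg[4]=1+1=2, deg[5]=1+1=2, deg[6]=1+0=1, deg[7]=1+2=3, deg[8]=1+0=1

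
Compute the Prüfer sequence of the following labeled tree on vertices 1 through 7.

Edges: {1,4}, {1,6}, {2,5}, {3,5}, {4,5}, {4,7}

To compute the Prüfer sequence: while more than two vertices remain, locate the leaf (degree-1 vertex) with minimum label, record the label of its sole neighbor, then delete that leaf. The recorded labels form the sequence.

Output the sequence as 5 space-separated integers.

Answer: 5 5 4 1 4

Derivation:
Step 1: leaves = {2,3,6,7}. Remove smallest leaf 2, emit neighbor 5.
Step 2: leaves = {3,6,7}. Remove smallest leaf 3, emit neighbor 5.
Step 3: leaves = {5,6,7}. Remove smallest leaf 5, emit neighbor 4.
Step 4: leaves = {6,7}. Remove smallest leaf 6, emit neighbor 1.
Step 5: leaves = {1,7}. Remove smallest leaf 1, emit neighbor 4.
Done: 2 vertices remain (4, 7). Sequence = [5 5 4 1 4]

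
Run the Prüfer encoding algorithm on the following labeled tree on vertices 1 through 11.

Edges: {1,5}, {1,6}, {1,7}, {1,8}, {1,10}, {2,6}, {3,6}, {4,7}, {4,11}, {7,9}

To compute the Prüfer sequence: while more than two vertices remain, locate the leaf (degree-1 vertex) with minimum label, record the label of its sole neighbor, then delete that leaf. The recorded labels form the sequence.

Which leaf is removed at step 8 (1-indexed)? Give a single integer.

Answer: 1

Derivation:
Step 1: current leaves = {2,3,5,8,9,10,11}. Remove leaf 2 (neighbor: 6).
Step 2: current leaves = {3,5,8,9,10,11}. Remove leaf 3 (neighbor: 6).
Step 3: current leaves = {5,6,8,9,10,11}. Remove leaf 5 (neighbor: 1).
Step 4: current leaves = {6,8,9,10,11}. Remove leaf 6 (neighbor: 1).
Step 5: current leaves = {8,9,10,11}. Remove leaf 8 (neighbor: 1).
Step 6: current leaves = {9,10,11}. Remove leaf 9 (neighbor: 7).
Step 7: current leaves = {10,11}. Remove leaf 10 (neighbor: 1).
Step 8: current leaves = {1,11}. Remove leaf 1 (neighbor: 7).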